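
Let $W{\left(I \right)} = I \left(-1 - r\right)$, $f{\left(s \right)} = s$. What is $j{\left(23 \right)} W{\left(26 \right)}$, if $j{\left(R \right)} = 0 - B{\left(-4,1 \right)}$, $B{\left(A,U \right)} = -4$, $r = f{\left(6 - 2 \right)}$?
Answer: $-520$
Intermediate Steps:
$r = 4$ ($r = 6 - 2 = 4$)
$j{\left(R \right)} = 4$ ($j{\left(R \right)} = 0 - -4 = 0 + 4 = 4$)
$W{\left(I \right)} = - 5 I$ ($W{\left(I \right)} = I \left(-1 - 4\right) = I \left(-5\right) = - 5 I$)
$j{\left(23 \right)} W{\left(26 \right)} = 4 \left(\left(-5\right) 26\right) = 4 \left(-130\right) = -520$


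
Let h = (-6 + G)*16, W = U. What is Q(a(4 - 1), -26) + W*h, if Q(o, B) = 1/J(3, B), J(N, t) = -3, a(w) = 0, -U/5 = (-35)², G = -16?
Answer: 6467999/3 ≈ 2.1560e+6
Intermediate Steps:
U = -6125 (U = -5*(-35)² = -5*1225 = -6125)
W = -6125
h = -352 (h = (-6 - 16)*16 = -22*16 = -352)
Q(o, B) = -⅓ (Q(o, B) = 1/(-3) = -⅓)
Q(a(4 - 1), -26) + W*h = -⅓ - 6125*(-352) = -⅓ + 2156000 = 6467999/3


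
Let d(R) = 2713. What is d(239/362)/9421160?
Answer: 2713/9421160 ≈ 0.00028797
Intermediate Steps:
d(239/362)/9421160 = 2713/9421160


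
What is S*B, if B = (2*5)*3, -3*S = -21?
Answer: 210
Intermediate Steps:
S = 7 (S = -⅓*(-21) = 7)
B = 30 (B = 10*3 = 30)
S*B = 7*30 = 210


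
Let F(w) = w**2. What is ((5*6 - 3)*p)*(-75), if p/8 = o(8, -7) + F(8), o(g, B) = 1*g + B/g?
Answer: -1152225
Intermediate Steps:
o(g, B) = g + B/g
p = 569 (p = 8*((8 - 7/8) + 8**2) = 8*((8 - 7*1/8) + 64) = 8*((8 - 7/8) + 64) = 8*(57/8 + 64) = 8*(569/8) = 569)
((5*6 - 3)*p)*(-75) = ((5*6 - 3)*569)*(-75) = ((30 - 3)*569)*(-75) = (27*569)*(-75) = 15363*(-75) = -1152225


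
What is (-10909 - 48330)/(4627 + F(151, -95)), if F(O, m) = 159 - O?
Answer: -59239/4635 ≈ -12.781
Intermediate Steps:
(-10909 - 48330)/(4627 + F(151, -95)) = (-10909 - 48330)/(4627 + (159 - 1*151)) = -59239/(4627 + (159 - 151)) = -59239/(4627 + 8) = -59239/4635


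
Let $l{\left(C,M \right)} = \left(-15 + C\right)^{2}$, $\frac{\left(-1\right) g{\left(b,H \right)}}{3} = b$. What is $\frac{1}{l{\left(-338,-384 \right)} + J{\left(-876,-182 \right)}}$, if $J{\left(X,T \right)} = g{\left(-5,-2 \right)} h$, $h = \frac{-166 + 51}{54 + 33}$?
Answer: $\frac{29}{3613086} \approx 8.0264 \cdot 10^{-6}$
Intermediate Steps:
$g{\left(b,H \right)} = - 3 b$
$h = - \frac{115}{87} \approx -1.3218$
$J{\left(X,T \right)} = - \frac{575}{29}$ ($J{\left(X,T \right)} = \left(-3\right) \left(-5\right) \left(- \frac{115}{87}\right) = 15 \left(- \frac{115}{87}\right) = - \frac{575}{29}$)
$\frac{1}{l{\left(-338,-384 \right)} + J{\left(-876,-182 \right)}} = \frac{1}{\left(-15 - 338\right)^{2} - \frac{575}{29}} = \frac{1}{\left(-353\right)^{2} - \frac{575}{29}} = \frac{1}{124609 - \frac{575}{29}} = \frac{1}{\frac{3613086}{29}} = \frac{29}{3613086}$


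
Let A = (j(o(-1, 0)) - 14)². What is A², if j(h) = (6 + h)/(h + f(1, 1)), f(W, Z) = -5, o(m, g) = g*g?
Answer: 33362176/625 ≈ 53380.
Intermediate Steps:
o(m, g) = g²
j(h) = (6 + h)/(-5 + h) (j(h) = (6 + h)/(h - 5) = (6 + h)/(-5 + h))
A = 5776/25 (A = ((6 + 0²)/(-5 + 0²) - 14)² = ((6 + 0)/(-5 + 0) - 14)² = (6/(-5) - 14)² = (-⅕*6 - 14)² = (-6/5 - 14)² = (-76/5)² = 5776/25 ≈ 231.04)
A² = (5776/25)² = 33362176/625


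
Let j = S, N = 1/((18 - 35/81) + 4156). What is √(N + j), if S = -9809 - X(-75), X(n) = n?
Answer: 5*I*√44497573334291/338059 ≈ 98.661*I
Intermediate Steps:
N = 81/338059 (N = 1/((18 - 35*1/81) + 4156) = 1/((18 - 35/81) + 4156) = 1/(1423/81 + 4156) = 1/(338059/81) = 81/338059 ≈ 0.00023960)
S = -9734 (S = -9809 - 1*(-75) = -9809 + 75 = -9734)
j = -9734
√(N + j) = √(81/338059 - 9734) = √(-3290666225/338059) = 5*I*√44497573334291/338059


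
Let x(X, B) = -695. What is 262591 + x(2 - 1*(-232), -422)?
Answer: 261896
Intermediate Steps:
262591 + x(2 - 1*(-232), -422) = 262591 - 695 = 261896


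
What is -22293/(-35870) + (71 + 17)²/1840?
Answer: 796991/165002 ≈ 4.8302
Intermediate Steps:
-22293/(-35870) + (71 + 17)²/1840 = -22293*(-1/35870) + 88²*(1/1840) = 22293/35870 + 7744*(1/1840) = 22293/35870 + 484/115 = 796991/165002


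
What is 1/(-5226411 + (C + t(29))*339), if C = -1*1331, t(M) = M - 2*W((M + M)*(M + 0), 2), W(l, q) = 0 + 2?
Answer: -1/5669145 ≈ -1.7639e-7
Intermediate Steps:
W(l, q) = 2
t(M) = -4 + M (t(M) = M - 2*2 = M - 4 = -4 + M)
C = -1331
1/(-5226411 + (C + t(29))*339) = 1/(-5226411 + (-1331 + (-4 + 29))*339) = 1/(-5226411 + (-1331 + 25)*339) = 1/(-5226411 - 1306*339) = 1/(-5226411 - 442734) = 1/(-5669145) = -1/5669145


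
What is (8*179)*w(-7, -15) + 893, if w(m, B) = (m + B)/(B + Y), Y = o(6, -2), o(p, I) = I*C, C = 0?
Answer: 44899/15 ≈ 2993.3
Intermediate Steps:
o(p, I) = 0 (o(p, I) = I*0 = 0)
Y = 0
w(m, B) = (B + m)/B (w(m, B) = (m + B)/(B + 0) = (B + m)/B)
(8*179)*w(-7, -15) + 893 = (8*179)*((-15 - 7)/(-15)) + 893 = 1432*(-1/15*(-22)) + 893 = 1432*(22/15) + 893 = 31504/15 + 893 = 44899/15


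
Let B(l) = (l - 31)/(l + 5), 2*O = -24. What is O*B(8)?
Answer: 276/13 ≈ 21.231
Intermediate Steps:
O = -12 (O = (1/2)*(-24) = -12)
B(l) = (-31 + l)/(5 + l)
O*B(8) = -12*(-31 + 8)/(5 + 8) = -12*(-23)/13 = -12*(-23/13) = 276/13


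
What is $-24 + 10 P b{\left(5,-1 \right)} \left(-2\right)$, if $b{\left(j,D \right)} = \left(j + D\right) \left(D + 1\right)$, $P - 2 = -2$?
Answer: $-24$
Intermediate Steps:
$P = 0$ ($P = 2 - 2 = 0$)
$b{\left(j,D \right)} = \left(1 + D\right) \left(D + j\right)$ ($b{\left(j,D \right)} = \left(D + j\right) \left(1 + D\right) = \left(1 + D\right) \left(D + j\right)$)
$-24 + 10 P b{\left(5,-1 \right)} \left(-2\right) = -24 + 10 \cdot 0 \left(-1 + 5 + \left(-1\right)^{2} - 5\right) \left(-2\right) = -24 + 10 \cdot 0 \left(-1 + 5 + 1 - 5\right) \left(-2\right) = -24 + 10 \cdot 0 \cdot 0 \left(-2\right) = -24 + 10 \cdot 0 \left(-2\right) = -24 + 10 \cdot 0 = -24 + 0 = -24$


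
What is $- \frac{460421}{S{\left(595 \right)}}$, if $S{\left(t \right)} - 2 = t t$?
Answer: $- \frac{460421}{354027} \approx -1.3005$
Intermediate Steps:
$S{\left(t \right)} = 2 + t^{2}$ ($S{\left(t \right)} = 2 + t t = 2 + t^{2}$)
$- \frac{460421}{S{\left(595 \right)}} = - \frac{460421}{2 + 595^{2}} = - \frac{460421}{2 + 354025} = - \frac{460421}{354027}$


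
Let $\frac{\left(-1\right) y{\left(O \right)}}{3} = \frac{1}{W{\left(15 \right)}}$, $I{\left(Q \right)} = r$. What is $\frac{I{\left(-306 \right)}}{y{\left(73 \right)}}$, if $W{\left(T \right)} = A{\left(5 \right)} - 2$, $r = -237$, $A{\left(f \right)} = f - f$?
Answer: $-158$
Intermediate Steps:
$A{\left(f \right)} = 0$
$W{\left(T \right)} = -2$ ($W{\left(T \right)} = 0 - 2 = -2$)
$I{\left(Q \right)} = -237$
$y{\left(O \right)} = \frac{3}{2}$ ($y{\left(O \right)} = - \frac{3}{-2} = \left(-3\right) \left(- \frac{1}{2}\right) = \frac{3}{2}$)
$\frac{I{\left(-306 \right)}}{y{\left(73 \right)}} = - \frac{237}{\frac{3}{2}} = \left(-237\right) \frac{2}{3} = -158$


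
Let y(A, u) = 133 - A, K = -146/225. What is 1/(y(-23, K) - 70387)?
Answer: -1/70231 ≈ -1.4239e-5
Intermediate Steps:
K = -146/225 (K = -146*1/225 = -146/225 ≈ -0.64889)
1/(y(-23, K) - 70387) = 1/((133 - 1*(-23)) - 70387) = 1/((133 + 23) - 70387) = 1/(156 - 70387) = 1/(-70231) = -1/70231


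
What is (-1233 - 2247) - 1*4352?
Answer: -7832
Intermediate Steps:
(-1233 - 2247) - 1*4352 = -3480 - 4352 = -7832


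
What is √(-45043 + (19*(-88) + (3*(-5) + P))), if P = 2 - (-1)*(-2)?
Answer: I*√46730 ≈ 216.17*I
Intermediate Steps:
P = 0 (P = 2 - 1*2 = 2 - 2 = 0)
√(-45043 + (19*(-88) + (3*(-5) + P))) = √(-45043 + (19*(-88) + (3*(-5) + 0))) = √(-45043 + (-1672 + (-15 + 0))) = √(-45043 + (-1672 - 15)) = √(-45043 - 1687) = √(-46730) = I*√46730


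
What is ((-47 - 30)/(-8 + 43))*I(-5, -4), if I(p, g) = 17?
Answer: -187/5 ≈ -37.400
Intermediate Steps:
((-47 - 30)/(-8 + 43))*I(-5, -4) = ((-47 - 30)/(-8 + 43))*17 = -77/35*17 = -77*1/35*17 = -11/5*17 = -187/5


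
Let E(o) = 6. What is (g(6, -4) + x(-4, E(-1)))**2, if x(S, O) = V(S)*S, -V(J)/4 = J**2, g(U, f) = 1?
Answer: 66049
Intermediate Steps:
V(J) = -4*J**2
x(S, O) = -4*S**3 (x(S, O) = (-4*S**2)*S = -4*S**3)
(g(6, -4) + x(-4, E(-1)))**2 = (1 - 4*(-4)**3)**2 = (1 - 4*(-64))**2 = (1 + 256)**2 = 257**2 = 66049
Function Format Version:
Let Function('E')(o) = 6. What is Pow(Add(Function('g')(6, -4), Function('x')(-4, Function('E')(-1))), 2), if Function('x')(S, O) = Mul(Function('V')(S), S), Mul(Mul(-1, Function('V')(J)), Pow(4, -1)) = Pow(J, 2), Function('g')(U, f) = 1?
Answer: 66049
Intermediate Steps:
Function('V')(J) = Mul(-4, Pow(J, 2))
Function('x')(S, O) = Mul(-4, Pow(S, 3)) (Function('x')(S, O) = Mul(Mul(-4, Pow(S, 2)), S) = Mul(-4, Pow(S, 3)))
Pow(Add(Function('g')(6, -4), Function('x')(-4, Function('E')(-1))), 2) = Pow(Add(1, Mul(-4, Pow(-4, 3))), 2) = Pow(Add(1, Mul(-4, -64)), 2) = Pow(Add(1, 256), 2) = Pow(257, 2) = 66049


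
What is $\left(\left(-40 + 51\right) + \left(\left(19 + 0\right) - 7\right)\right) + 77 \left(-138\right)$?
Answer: $-10603$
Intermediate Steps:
$\left(\left(-40 + 51\right) + \left(\left(19 + 0\right) - 7\right)\right) + 77 \left(-138\right) = \left(11 + \left(19 - 7\right)\right) - 10626 = \left(11 + 12\right) - 10626 = 23 - 10626 = -10603$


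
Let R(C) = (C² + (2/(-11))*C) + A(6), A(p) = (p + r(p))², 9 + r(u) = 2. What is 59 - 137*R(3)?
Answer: -13599/11 ≈ -1236.3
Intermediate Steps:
r(u) = -7 (r(u) = -9 + 2 = -7)
A(p) = (-7 + p)² (A(p) = (p - 7)² = (-7 + p)²)
R(C) = 1 + C² - 2*C/11 (R(C) = (C² + (2/(-11))*C) + (-7 + 6)² = (C² + (2*(-1/11))*C) + (-1)² = (C² - 2*C/11) + 1 = 1 + C² - 2*C/11)
59 - 137*R(3) = 59 - 137*(1 + 3² - 2/11*3) = 59 - 137*(1 + 9 - 6/11) = 59 - 137*104/11 = 59 - 14248/11 = -13599/11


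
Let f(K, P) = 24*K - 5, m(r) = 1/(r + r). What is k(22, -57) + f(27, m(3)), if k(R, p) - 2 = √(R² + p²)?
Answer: 645 + √3733 ≈ 706.10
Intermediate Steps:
m(r) = 1/(2*r)
k(R, p) = 2 + √(R² + p²)
f(K, P) = -5 + 24*K
k(22, -57) + f(27, m(3)) = (2 + √(22² + (-57)²)) + (-5 + 24*27) = (2 + √(484 + 3249)) + (-5 + 648) = (2 + √3733) + 643 = 645 + √3733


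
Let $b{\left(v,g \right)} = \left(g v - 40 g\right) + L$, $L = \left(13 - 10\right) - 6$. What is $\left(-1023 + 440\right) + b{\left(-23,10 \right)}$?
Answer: $-1216$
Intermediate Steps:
$L = -3$ ($L = 3 - 6 = -3$)
$b{\left(v,g \right)} = -3 - 40 g + g v$ ($b{\left(v,g \right)} = \left(g v - 40 g\right) - 3 = \left(- 40 g + g v\right) - 3 = -3 - 40 g + g v$)
$\left(-1023 + 440\right) + b{\left(-23,10 \right)} = \left(-1023 + 440\right) - 633 = -583 - 633 = -1216$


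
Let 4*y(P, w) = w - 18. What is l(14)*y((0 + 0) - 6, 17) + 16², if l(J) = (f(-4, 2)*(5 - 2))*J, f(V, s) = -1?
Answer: 533/2 ≈ 266.50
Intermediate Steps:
y(P, w) = -9/2 + w/4 (y(P, w) = (w - 18)/4 = (-18 + w)/4 = -9/2 + w/4)
l(J) = -3*J (l(J) = (-(5 - 2))*J = (-1*3)*J = -3*J)
l(14)*y((0 + 0) - 6, 17) + 16² = (-3*14)*(-9/2 + (¼)*17) + 16² = -42*(-9/2 + 17/4) + 256 = -42*(-¼) + 256 = 21/2 + 256 = 533/2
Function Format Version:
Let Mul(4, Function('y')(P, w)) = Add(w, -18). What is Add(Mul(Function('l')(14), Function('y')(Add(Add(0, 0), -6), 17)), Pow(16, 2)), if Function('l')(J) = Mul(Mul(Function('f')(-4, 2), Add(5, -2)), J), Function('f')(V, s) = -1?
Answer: Rational(533, 2) ≈ 266.50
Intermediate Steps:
Function('y')(P, w) = Add(Rational(-9, 2), Mul(Rational(1, 4), w)) (Function('y')(P, w) = Mul(Rational(1, 4), Add(w, -18)) = Mul(Rational(1, 4), Add(-18, w)) = Add(Rational(-9, 2), Mul(Rational(1, 4), w)))
Function('l')(J) = Mul(-3, J) (Function('l')(J) = Mul(Mul(-1, Add(5, -2)), J) = Mul(Mul(-1, 3), J) = Mul(-3, J))
Add(Mul(Function('l')(14), Function('y')(Add(Add(0, 0), -6), 17)), Pow(16, 2)) = Add(Mul(Mul(-3, 14), Add(Rational(-9, 2), Mul(Rational(1, 4), 17))), Pow(16, 2)) = Add(Mul(-42, Add(Rational(-9, 2), Rational(17, 4))), 256) = Add(Mul(-42, Rational(-1, 4)), 256) = Add(Rational(21, 2), 256) = Rational(533, 2)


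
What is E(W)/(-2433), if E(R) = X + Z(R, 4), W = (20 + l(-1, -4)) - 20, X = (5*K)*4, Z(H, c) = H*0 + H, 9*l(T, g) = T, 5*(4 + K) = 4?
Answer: 577/21897 ≈ 0.026351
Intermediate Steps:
K = -16/5 (K = -4 + (⅕)*4 = -4 + ⅘ = -16/5 ≈ -3.2000)
l(T, g) = T/9
Z(H, c) = H (Z(H, c) = 0 + H = H)
X = -64 (X = (5*(-16/5))*4 = -16*4 = -64)
W = -⅑ (W = (20 + (⅑)*(-1)) - 20 = (20 - ⅑) - 20 = 179/9 - 20 = -⅑ ≈ -0.11111)
E(R) = -64 + R
E(W)/(-2433) = (-64 - ⅑)/(-2433) = -577/9*(-1/2433) = 577/21897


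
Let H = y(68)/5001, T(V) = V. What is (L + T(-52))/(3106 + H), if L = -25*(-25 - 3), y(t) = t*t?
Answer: 1620324/7768865 ≈ 0.20857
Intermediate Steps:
y(t) = t²
L = 700 (L = -25*(-28) = 700)
H = 4624/5001 (H = 68²/5001 = 4624*(1/5001) = 4624/5001 ≈ 0.92461)
(L + T(-52))/(3106 + H) = (700 - 52)/(3106 + 4624/5001) = 648/(15537730/5001) = 648*(5001/15537730) = 1620324/7768865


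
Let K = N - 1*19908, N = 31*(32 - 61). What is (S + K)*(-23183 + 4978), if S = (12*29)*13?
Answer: 296432015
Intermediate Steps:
N = -899 (N = 31*(-29) = -899)
K = -20807 (K = -899 - 1*19908 = -899 - 19908 = -20807)
S = 4524 (S = 348*13 = 4524)
(S + K)*(-23183 + 4978) = (4524 - 20807)*(-23183 + 4978) = -16283*(-18205) = 296432015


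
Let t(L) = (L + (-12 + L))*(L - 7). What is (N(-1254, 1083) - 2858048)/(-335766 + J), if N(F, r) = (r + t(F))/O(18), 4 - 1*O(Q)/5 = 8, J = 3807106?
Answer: -60339763/69426800 ≈ -0.86911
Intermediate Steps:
O(Q) = -20 (O(Q) = 20 - 5*8 = 20 - 40 = -20)
t(L) = (-12 + 2*L)*(-7 + L)
N(F, r) = -21/5 - F**2/10 - r/20 + 13*F/10 (N(F, r) = (r + (84 - 26*F + 2*F**2))/(-20) = (84 + r - 26*F + 2*F**2)*(-1/20) = -21/5 - F**2/10 - r/20 + 13*F/10)
(N(-1254, 1083) - 2858048)/(-335766 + J) = ((-21/5 - 1/10*(-1254)**2 - 1/20*1083 + (13/10)*(-1254)) - 2858048)/(-335766 + 3807106) = ((-21/5 - 1/10*1572516 - 1083/20 - 8151/5) - 2858048)/3471340 = ((-21/5 - 786258/5 - 1083/20 - 8151/5) - 2858048)*(1/3471340) = (-3178803/20 - 2858048)*(1/3471340) = -60339763/20*1/3471340 = -60339763/69426800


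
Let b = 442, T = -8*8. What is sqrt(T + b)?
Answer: 3*sqrt(42) ≈ 19.442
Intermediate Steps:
T = -64
sqrt(T + b) = sqrt(-64 + 442) = sqrt(378) = 3*sqrt(42)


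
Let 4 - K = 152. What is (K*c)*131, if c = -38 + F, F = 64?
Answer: -504088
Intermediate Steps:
K = -148 (K = 4 - 1*152 = 4 - 152 = -148)
c = 26 (c = -38 + 64 = 26)
(K*c)*131 = -148*26*131 = -3848*131 = -504088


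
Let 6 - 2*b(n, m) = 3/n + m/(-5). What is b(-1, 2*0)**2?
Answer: 81/4 ≈ 20.250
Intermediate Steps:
b(n, m) = 3 - 3/(2*n) + m/10 (b(n, m) = 3 - (3/n + m/(-5))/2 = 3 - (3/n + m*(-1/5))/2 = 3 - (3/n - m/5)/2 = 3 + (-3/(2*n) + m/10) = 3 - 3/(2*n) + m/10)
b(-1, 2*0)**2 = ((1/10)*(-15 - (30 + 2*0))/(-1))**2 = ((1/10)*(-1)*(-15 - (30 + 0)))**2 = ((1/10)*(-1)*(-15 - 1*30))**2 = ((1/10)*(-1)*(-15 - 30))**2 = ((1/10)*(-1)*(-45))**2 = (9/2)**2 = 81/4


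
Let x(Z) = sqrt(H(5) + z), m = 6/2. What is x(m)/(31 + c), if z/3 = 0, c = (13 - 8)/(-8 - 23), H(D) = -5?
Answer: 31*I*sqrt(5)/956 ≈ 0.072508*I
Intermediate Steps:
c = -5/31 (c = 5/(-31) = 5*(-1/31) = -5/31 ≈ -0.16129)
m = 3 (m = 6*(1/2) = 3)
z = 0 (z = 3*0 = 0)
x(Z) = I*sqrt(5) (x(Z) = sqrt(-5 + 0) = sqrt(-5) = I*sqrt(5))
x(m)/(31 + c) = (I*sqrt(5))/(31 - 5/31) = (I*sqrt(5))/(956/31) = (I*sqrt(5))*(31/956) = 31*I*sqrt(5)/956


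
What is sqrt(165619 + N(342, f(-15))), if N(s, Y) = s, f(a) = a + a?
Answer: sqrt(165961) ≈ 407.38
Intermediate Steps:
f(a) = 2*a
sqrt(165619 + N(342, f(-15))) = sqrt(165619 + 342) = sqrt(165961)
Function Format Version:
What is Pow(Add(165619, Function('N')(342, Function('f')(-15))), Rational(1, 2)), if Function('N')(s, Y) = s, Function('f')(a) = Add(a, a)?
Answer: Pow(165961, Rational(1, 2)) ≈ 407.38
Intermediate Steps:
Function('f')(a) = Mul(2, a)
Pow(Add(165619, Function('N')(342, Function('f')(-15))), Rational(1, 2)) = Pow(Add(165619, 342), Rational(1, 2)) = Pow(165961, Rational(1, 2))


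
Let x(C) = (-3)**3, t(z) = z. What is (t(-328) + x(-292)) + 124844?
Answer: 124489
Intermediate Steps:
x(C) = -27
(t(-328) + x(-292)) + 124844 = (-328 - 27) + 124844 = -355 + 124844 = 124489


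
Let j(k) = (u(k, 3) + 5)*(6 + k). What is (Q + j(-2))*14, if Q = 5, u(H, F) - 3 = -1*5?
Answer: 238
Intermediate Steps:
u(H, F) = -2 (u(H, F) = 3 - 1*5 = 3 - 5 = -2)
j(k) = 18 + 3*k (j(k) = (-2 + 5)*(6 + k) = 3*(6 + k) = 18 + 3*k)
(Q + j(-2))*14 = (5 + (18 + 3*(-2)))*14 = (5 + (18 - 6))*14 = (5 + 12)*14 = 17*14 = 238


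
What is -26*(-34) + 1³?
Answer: 885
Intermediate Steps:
-26*(-34) + 1³ = 884 + 1 = 885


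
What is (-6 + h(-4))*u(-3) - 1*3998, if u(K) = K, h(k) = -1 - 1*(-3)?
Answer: -3986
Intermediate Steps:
h(k) = 2 (h(k) = -1 + 3 = 2)
(-6 + h(-4))*u(-3) - 1*3998 = (-6 + 2)*(-3) - 1*3998 = -4*(-3) - 3998 = 12 - 3998 = -3986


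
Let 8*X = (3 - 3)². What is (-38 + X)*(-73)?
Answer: 2774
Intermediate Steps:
X = 0 (X = (3 - 3)²/8 = (⅛)*0² = (⅛)*0 = 0)
(-38 + X)*(-73) = (-38 + 0)*(-73) = -38*(-73) = 2774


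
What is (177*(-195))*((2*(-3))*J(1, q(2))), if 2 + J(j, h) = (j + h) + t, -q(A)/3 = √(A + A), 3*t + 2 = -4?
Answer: -1863810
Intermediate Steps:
t = -2 (t = -⅔ + (⅓)*(-4) = -⅔ - 4/3 = -2)
q(A) = -3*√2*√A (q(A) = -3*√(A + A) = -3*√2*√A)
J(j, h) = -4 + h + j (J(j, h) = -2 + ((j + h) - 2) = -2 + ((h + j) - 2) = -2 + (-2 + h + j) = -4 + h + j)
(177*(-195))*((2*(-3))*J(1, q(2))) = (177*(-195))*((2*(-3))*(-4 - 3*√2*√2 + 1)) = -(-207090)*(-4 - 6 + 1) = -(-207090)*(-9) = -34515*54 = -1863810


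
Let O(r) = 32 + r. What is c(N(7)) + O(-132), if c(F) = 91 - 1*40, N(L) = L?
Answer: -49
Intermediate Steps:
c(F) = 51 (c(F) = 91 - 40 = 51)
c(N(7)) + O(-132) = 51 + (32 - 132) = 51 - 100 = -49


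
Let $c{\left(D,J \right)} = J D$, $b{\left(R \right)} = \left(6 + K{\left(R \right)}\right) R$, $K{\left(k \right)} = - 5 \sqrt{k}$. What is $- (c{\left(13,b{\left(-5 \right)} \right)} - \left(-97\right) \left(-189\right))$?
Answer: $18723 - 325 i \sqrt{5} \approx 18723.0 - 726.72 i$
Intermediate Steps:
$b{\left(R \right)} = R \left(6 - 5 \sqrt{R}\right)$ ($b{\left(R \right)} = \left(6 - 5 \sqrt{R}\right) R = R \left(6 - 5 \sqrt{R}\right)$)
$c{\left(D,J \right)} = D J$
$- (c{\left(13,b{\left(-5 \right)} \right)} - \left(-97\right) \left(-189\right)) = - (13 \left(- 5 \left(-5\right)^{\frac{3}{2}} + 6 \left(-5\right)\right) - \left(-97\right) \left(-189\right)) = - (13 \left(- 5 \left(- 5 i \sqrt{5}\right) - 30\right) - 18333) = - (13 \left(25 i \sqrt{5} - 30\right) - 18333) = - (13 \left(-30 + 25 i \sqrt{5}\right) - 18333) = - (\left(-390 + 325 i \sqrt{5}\right) - 18333) = - (-18723 + 325 i \sqrt{5}) = 18723 - 325 i \sqrt{5}$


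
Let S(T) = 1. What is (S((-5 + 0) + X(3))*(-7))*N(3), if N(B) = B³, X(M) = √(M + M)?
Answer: -189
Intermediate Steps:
X(M) = √2*√M (X(M) = √(2*M) = √2*√M)
(S((-5 + 0) + X(3))*(-7))*N(3) = (1*(-7))*3³ = -7*27 = -189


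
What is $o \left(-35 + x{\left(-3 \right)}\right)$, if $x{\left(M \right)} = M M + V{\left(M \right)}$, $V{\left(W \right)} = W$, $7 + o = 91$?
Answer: $-2436$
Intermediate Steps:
$o = 84$ ($o = -7 + 91 = 84$)
$x{\left(M \right)} = M + M^{2}$ ($x{\left(M \right)} = M M + M = M^{2} + M = M + M^{2}$)
$o \left(-35 + x{\left(-3 \right)}\right) = 84 \left(-35 - 3 \left(1 - 3\right)\right) = 84 \left(-35 - -6\right) = 84 \left(-35 + 6\right) = 84 \left(-29\right) = -2436$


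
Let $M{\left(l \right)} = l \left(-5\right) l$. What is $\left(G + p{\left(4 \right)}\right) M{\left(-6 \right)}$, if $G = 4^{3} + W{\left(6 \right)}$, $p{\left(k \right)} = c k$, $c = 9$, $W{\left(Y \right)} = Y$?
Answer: $-19080$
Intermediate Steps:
$M{\left(l \right)} = - 5 l^{2}$ ($M{\left(l \right)} = - 5 l l = - 5 l^{2}$)
$p{\left(k \right)} = 9 k$
$G = 70$ ($G = 4^{3} + 6 = 64 + 6 = 70$)
$\left(G + p{\left(4 \right)}\right) M{\left(-6 \right)} = \left(70 + 9 \cdot 4\right) \left(- 5 \left(-6\right)^{2}\right) = \left(70 + 36\right) \left(\left(-5\right) 36\right) = 106 \left(-180\right) = -19080$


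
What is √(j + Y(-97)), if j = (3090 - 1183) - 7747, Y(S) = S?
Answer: I*√5937 ≈ 77.052*I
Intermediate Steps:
j = -5840 (j = 1907 - 7747 = -5840)
√(j + Y(-97)) = √(-5840 - 97) = √(-5937) = I*√5937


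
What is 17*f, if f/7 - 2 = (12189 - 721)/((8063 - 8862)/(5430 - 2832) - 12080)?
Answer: 3924074266/31384639 ≈ 125.03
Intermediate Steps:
f = 230827898/31384639 (f = 14 + 7*((12189 - 721)/((8063 - 8862)/(5430 - 2832) - 12080)) = 14 + 7*(11468/(-799/2598 - 12080)) = 14 + 7*(11468/(-31384639/2598)) = 14 + 7*(11468*(-2598/31384639)) = 14 + 7*(-29793864/31384639) = 14 - 208557048/31384639 = 230827898/31384639 ≈ 7.3548)
17*f = 17*(230827898/31384639) = 3924074266/31384639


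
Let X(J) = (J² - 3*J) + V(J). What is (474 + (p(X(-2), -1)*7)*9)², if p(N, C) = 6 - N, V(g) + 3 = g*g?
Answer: 25281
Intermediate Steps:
V(g) = -3 + g² (V(g) = -3 + g*g = -3 + g²)
X(J) = -3 - 3*J + 2*J² (X(J) = (J² - 3*J) + (-3 + J²) = -3 - 3*J + 2*J²)
(474 + (p(X(-2), -1)*7)*9)² = (474 + ((6 - (-3 - 3*(-2) + 2*(-2)²))*7)*9)² = (474 + ((6 - (-3 + 6 + 2*4))*7)*9)² = (474 + ((6 - (-3 + 6 + 8))*7)*9)² = (474 + ((6 - 1*11)*7)*9)² = (474 + ((6 - 11)*7)*9)² = (474 - 5*7*9)² = (474 - 35*9)² = (474 - 315)² = 159² = 25281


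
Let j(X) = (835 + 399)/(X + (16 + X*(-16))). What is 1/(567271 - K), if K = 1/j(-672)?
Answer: 617/350001159 ≈ 1.7629e-6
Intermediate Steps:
j(X) = 1234/(16 - 15*X) (j(X) = 1234/(X + (16 - 16*X)) = 1234/(16 - 15*X))
K = 5048/617 (K = 1/(-1234/(-16 + 15*(-672))) = 1/(-1234/(-16 - 10080)) = 1/(-1234/(-10096)) = 1/(-1234*(-1/10096)) = 1/(617/5048) = 5048/617 ≈ 8.1815)
1/(567271 - K) = 1/(567271 - 1*5048/617) = 1/(567271 - 5048/617) = 1/(350001159/617) = 617/350001159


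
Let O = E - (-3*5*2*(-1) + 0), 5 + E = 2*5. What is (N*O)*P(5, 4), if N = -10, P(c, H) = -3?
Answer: -750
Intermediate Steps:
E = 5 (E = -5 + 2*5 = -5 + 10 = 5)
O = -25 (O = 5 - (-3*5*2*(-1) + 0) = 5 - (-30*(-1) + 0) = 5 - (-3*(-10) + 0) = 5 - (30 + 0) = 5 - 1*30 = 5 - 30 = -25)
(N*O)*P(5, 4) = -10*(-25)*(-3) = 250*(-3) = -750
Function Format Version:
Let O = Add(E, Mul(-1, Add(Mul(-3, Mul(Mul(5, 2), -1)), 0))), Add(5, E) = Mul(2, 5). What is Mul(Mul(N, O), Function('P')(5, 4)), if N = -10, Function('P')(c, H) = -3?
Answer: -750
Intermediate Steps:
E = 5 (E = Add(-5, Mul(2, 5)) = Add(-5, 10) = 5)
O = -25 (O = Add(5, Mul(-1, Add(Mul(-3, Mul(Mul(5, 2), -1)), 0))) = Add(5, Mul(-1, Add(Mul(-3, Mul(10, -1)), 0))) = Add(5, Mul(-1, Add(Mul(-3, -10), 0))) = Add(5, Mul(-1, Add(30, 0))) = Add(5, Mul(-1, 30)) = Add(5, -30) = -25)
Mul(Mul(N, O), Function('P')(5, 4)) = Mul(Mul(-10, -25), -3) = Mul(250, -3) = -750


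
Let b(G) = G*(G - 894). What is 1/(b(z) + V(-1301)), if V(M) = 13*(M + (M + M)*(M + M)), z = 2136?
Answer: 1/90651251 ≈ 1.1031e-8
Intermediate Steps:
b(G) = G*(-894 + G)
V(M) = 13*M + 52*M² (V(M) = 13*(M + (2*M)*(2*M)) = 13*(M + 4*M²) = 13*M + 52*M²)
1/(b(z) + V(-1301)) = 1/(2136*(-894 + 2136) + 13*(-1301)*(1 + 4*(-1301))) = 1/(2136*1242 + 13*(-1301)*(1 - 5204)) = 1/(2652912 + 13*(-1301)*(-5203)) = 1/(2652912 + 87998339) = 1/90651251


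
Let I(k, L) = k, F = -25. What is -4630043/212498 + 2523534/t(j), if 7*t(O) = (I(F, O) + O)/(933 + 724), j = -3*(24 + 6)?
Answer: -565447004594383/2221570 ≈ -2.5453e+8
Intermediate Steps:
j = -90 (j = -3*30 = -90)
t(O) = -25/11599 + O/11599 (t(O) = ((-25 + O)/(933 + 724))/7 = ((-25 + O)/1657)/7 = ((-25 + O)*(1/1657))/7 = (-25/1657 + O/1657)/7 = -25/11599 + O/11599)
-4630043/212498 + 2523534/t(j) = -4630043/212498 + 2523534/(-25/11599 + (1/11599)*(-90)) = -4630043*1/212498 + 2523534/(-25/11599 - 90/11599) = -420913/19318 + 2523534/(-115/11599) = -420913/19318 + 2523534*(-11599/115) = -420913/19318 - 29270470866/115 = -565447004594383/2221570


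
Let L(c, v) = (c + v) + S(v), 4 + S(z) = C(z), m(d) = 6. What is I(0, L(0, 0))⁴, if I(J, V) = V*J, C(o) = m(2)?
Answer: 0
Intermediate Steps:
C(o) = 6
S(z) = 2 (S(z) = -4 + 6 = 2)
L(c, v) = 2 + c + v (L(c, v) = (c + v) + 2 = 2 + c + v)
I(J, V) = J*V
I(0, L(0, 0))⁴ = (0*(2 + 0 + 0))⁴ = (0*2)⁴ = 0⁴ = 0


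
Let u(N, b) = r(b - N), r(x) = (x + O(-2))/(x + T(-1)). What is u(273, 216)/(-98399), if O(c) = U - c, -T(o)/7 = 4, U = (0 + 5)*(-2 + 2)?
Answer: -11/1672783 ≈ -6.5759e-6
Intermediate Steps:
U = 0 (U = 5*0 = 0)
T(o) = -28 (T(o) = -7*4 = -28)
O(c) = -c (O(c) = 0 - c = -c)
r(x) = (2 + x)/(-28 + x) (r(x) = (x - 1*(-2))/(x - 28) = (x + 2)/(-28 + x) = (2 + x)/(-28 + x))
u(N, b) = (2 + b - N)/(-28 + b - N) (u(N, b) = (2 + (b - N))/(-28 + (b - N)) = (2 + b - N)/(-28 + b - N))
u(273, 216)/(-98399) = ((-2 + 273 - 1*216)/(28 + 273 - 1*216))/(-98399) = ((-2 + 273 - 216)/(28 + 273 - 216))*(-1/98399) = (55/85)*(-1/98399) = ((1/85)*55)*(-1/98399) = (11/17)*(-1/98399) = -11/1672783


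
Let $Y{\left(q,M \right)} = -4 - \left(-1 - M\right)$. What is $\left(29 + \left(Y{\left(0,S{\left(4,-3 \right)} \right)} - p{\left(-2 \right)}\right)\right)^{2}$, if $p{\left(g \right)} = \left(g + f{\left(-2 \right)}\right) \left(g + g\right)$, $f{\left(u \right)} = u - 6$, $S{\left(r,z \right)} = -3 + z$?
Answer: $400$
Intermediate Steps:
$f{\left(u \right)} = -6 + u$ ($f{\left(u \right)} = u - 6 = -6 + u$)
$p{\left(g \right)} = 2 g \left(-8 + g\right)$ ($p{\left(g \right)} = \left(g - 8\right) \left(g + g\right) = \left(g - 8\right) 2 g = \left(-8 + g\right) 2 g = 2 g \left(-8 + g\right)$)
$Y{\left(q,M \right)} = -3 + M$ ($Y{\left(q,M \right)} = -4 + \left(1 + M\right) = -3 + M$)
$\left(29 + \left(Y{\left(0,S{\left(4,-3 \right)} \right)} - p{\left(-2 \right)}\right)\right)^{2} = \left(29 - \left(9 + 2 \left(-2\right) \left(-8 - 2\right)\right)\right)^{2} = \left(29 - \left(9 + 2 \left(-2\right) \left(-10\right)\right)\right)^{2} = \left(29 - 49\right)^{2} = \left(-20\right)^{2} = 400$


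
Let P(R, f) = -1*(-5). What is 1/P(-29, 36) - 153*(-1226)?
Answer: 937891/5 ≈ 1.8758e+5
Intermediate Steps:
P(R, f) = 5
1/P(-29, 36) - 153*(-1226) = 1/5 - 153*(-1226) = ⅕ + 187578 = 937891/5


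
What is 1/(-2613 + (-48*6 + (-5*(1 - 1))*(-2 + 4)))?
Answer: -1/2901 ≈ -0.00034471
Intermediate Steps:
1/(-2613 + (-48*6 + (-5*(1 - 1))*(-2 + 4))) = 1/(-2613 + (-288 - 5*0*2)) = 1/(-2613 + (-288 + 0*2)) = 1/(-2613 + (-288 + 0)) = 1/(-2613 - 288) = 1/(-2901) = -1/2901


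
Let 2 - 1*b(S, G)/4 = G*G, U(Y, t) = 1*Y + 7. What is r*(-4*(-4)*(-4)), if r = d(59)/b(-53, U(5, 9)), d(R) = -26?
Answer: -208/71 ≈ -2.9296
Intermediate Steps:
U(Y, t) = 7 + Y (U(Y, t) = Y + 7 = 7 + Y)
b(S, G) = 8 - 4*G² (b(S, G) = 8 - 4*G*G = 8 - 4*G²)
r = 13/284 (r = -26/(8 - 4*(7 + 5)²) = -26/(8 - 4*12²) = -26/(8 - 4*144) = -26/(8 - 576) = -26/(-568) = -26*(-1/568) = 13/284 ≈ 0.045775)
r*(-4*(-4)*(-4)) = 13*(-4*(-4)*(-4))/284 = 13*(16*(-4))/284 = (13/284)*(-64) = -208/71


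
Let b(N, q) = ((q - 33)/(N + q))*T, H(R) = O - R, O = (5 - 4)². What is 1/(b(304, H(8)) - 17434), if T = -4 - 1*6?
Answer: -297/5177498 ≈ -5.7364e-5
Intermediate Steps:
T = -10 (T = -4 - 6 = -10)
O = 1 (O = 1² = 1)
H(R) = 1 - R
b(N, q) = -10*(-33 + q)/(N + q) (b(N, q) = ((q - 33)/(N + q))*(-10) = ((-33 + q)/(N + q))*(-10) = -10*(-33 + q)/(N + q))
1/(b(304, H(8)) - 17434) = 1/(10*(33 - (1 - 1*8))/(304 + (1 - 1*8)) - 17434) = 1/(10*(33 - (1 - 8))/(304 + (1 - 8)) - 17434) = 1/(10*(33 - 1*(-7))/(304 - 7) - 17434) = 1/(10*(33 + 7)/297 - 17434) = 1/(10*(1/297)*40 - 17434) = 1/(400/297 - 17434) = 1/(-5177498/297) = -297/5177498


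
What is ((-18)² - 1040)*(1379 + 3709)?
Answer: -3643008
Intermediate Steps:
((-18)² - 1040)*(1379 + 3709) = (324 - 1040)*5088 = -716*5088 = -3643008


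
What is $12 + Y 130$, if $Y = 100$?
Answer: $13012$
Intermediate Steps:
$12 + Y 130 = 12 + 100 \cdot 130 = 12 + 13000 = 13012$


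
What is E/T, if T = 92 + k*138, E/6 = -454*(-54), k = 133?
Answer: 73548/9223 ≈ 7.9744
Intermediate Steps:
E = 147096 (E = 6*(-454*(-54)) = 6*24516 = 147096)
T = 18446 (T = 92 + 133*138 = 92 + 18354 = 18446)
E/T = 147096/18446 = 147096*(1/18446) = 73548/9223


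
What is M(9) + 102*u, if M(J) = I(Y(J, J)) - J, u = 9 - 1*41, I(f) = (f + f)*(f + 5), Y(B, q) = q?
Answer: -3021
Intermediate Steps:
I(f) = 2*f*(5 + f) (I(f) = (2*f)*(5 + f) = 2*f*(5 + f))
u = -32 (u = 9 - 41 = -32)
M(J) = -J + 2*J*(5 + J) (M(J) = 2*J*(5 + J) - J = -J + 2*J*(5 + J))
M(9) + 102*u = 9*(9 + 2*9) + 102*(-32) = 9*(9 + 18) - 3264 = 9*27 - 3264 = 243 - 3264 = -3021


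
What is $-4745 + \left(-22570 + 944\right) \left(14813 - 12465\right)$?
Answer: $-50782593$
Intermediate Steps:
$-4745 + \left(-22570 + 944\right) \left(14813 - 12465\right) = -4745 - 50777848 = -50782593$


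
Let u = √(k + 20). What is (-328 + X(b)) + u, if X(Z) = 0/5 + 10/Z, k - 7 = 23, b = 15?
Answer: -982/3 + 5*√2 ≈ -320.26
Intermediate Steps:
k = 30 (k = 7 + 23 = 30)
X(Z) = 10/Z (X(Z) = 0*(⅕) + 10/Z = 0 + 10/Z = 10/Z)
u = 5*√2 (u = √(30 + 20) = √50 = 5*√2 ≈ 7.0711)
(-328 + X(b)) + u = (-328 + 10/15) + 5*√2 = (-328 + 10*(1/15)) + 5*√2 = (-328 + ⅔) + 5*√2 = -982/3 + 5*√2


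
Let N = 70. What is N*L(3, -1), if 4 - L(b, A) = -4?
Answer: 560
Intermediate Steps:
L(b, A) = 8 (L(b, A) = 4 - 1*(-4) = 4 + 4 = 8)
N*L(3, -1) = 70*8 = 560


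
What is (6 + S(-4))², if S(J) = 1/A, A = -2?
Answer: 121/4 ≈ 30.250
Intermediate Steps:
S(J) = -½ (S(J) = 1/(-2) = -½)
(6 + S(-4))² = (6 - ½)² = (11/2)² = 121/4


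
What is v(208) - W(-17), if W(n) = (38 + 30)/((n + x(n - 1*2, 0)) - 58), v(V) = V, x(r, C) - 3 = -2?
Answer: 7730/37 ≈ 208.92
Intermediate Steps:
x(r, C) = 1 (x(r, C) = 3 - 2 = 1)
W(n) = 68/(-57 + n) (W(n) = (38 + 30)/((n + 1) - 58) = 68/((1 + n) - 58) = 68/(-57 + n))
v(208) - W(-17) = 208 - 68/(-57 - 17) = 208 - 68/(-74) = 208 - 68*(-1)/74 = 208 - 1*(-34/37) = 208 + 34/37 = 7730/37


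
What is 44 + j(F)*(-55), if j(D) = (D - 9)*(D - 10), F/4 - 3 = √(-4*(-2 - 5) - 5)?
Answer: -20526 - 1100*√23 ≈ -25801.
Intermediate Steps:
F = 12 + 4*√23 (F = 12 + 4*√(-4*(-2 - 5) - 5) = 12 + 4*√(-4*(-7) - 5) = 12 + 4*√(28 - 5) = 12 + 4*√23 ≈ 31.183)
j(D) = (-10 + D)*(-9 + D) (j(D) = (-9 + D)*(-10 + D) = (-10 + D)*(-9 + D))
44 + j(F)*(-55) = 44 + (90 + (12 + 4*√23)² - 19*(12 + 4*√23))*(-55) = 44 + (90 + (12 + 4*√23)² + (-228 - 76*√23))*(-55) = 44 + (-138 + (12 + 4*√23)² - 76*√23)*(-55) = 44 + (7590 - 55*(12 + 4*√23)² + 4180*√23) = 7634 - 55*(12 + 4*√23)² + 4180*√23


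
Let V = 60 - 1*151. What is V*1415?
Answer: -128765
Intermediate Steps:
V = -91 (V = 60 - 151 = -91)
V*1415 = -91*1415 = -128765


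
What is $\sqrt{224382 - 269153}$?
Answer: $i \sqrt{44771} \approx 211.59 i$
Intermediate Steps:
$\sqrt{224382 - 269153} = \sqrt{-44771} = i \sqrt{44771}$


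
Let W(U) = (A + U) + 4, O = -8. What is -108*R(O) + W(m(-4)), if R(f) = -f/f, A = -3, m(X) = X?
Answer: 105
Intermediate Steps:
W(U) = 1 + U (W(U) = (-3 + U) + 4 = 1 + U)
R(f) = -1 (R(f) = -1*1 = -1)
-108*R(O) + W(m(-4)) = -108*(-1) + (1 - 4) = 108 - 3 = 105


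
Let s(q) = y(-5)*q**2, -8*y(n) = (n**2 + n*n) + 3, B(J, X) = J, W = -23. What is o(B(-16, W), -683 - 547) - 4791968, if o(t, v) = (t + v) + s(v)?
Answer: -29632353/2 ≈ -1.4816e+7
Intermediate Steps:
y(n) = -3/8 - n**2/4 (y(n) = -((n**2 + n*n) + 3)/8 = -((n**2 + n**2) + 3)/8 = -(2*n**2 + 3)/8 = -(3 + 2*n**2)/8 = -3/8 - n**2/4)
s(q) = -53*q**2/8 (s(q) = (-3/8 - 1/4*(-5)**2)*q**2 = (-3/8 - 1/4*25)*q**2 = (-3/8 - 25/4)*q**2 = -53*q**2/8)
o(t, v) = t + v - 53*v**2/8 (o(t, v) = (t + v) - 53*v**2/8 = t + v - 53*v**2/8)
o(B(-16, W), -683 - 547) - 4791968 = (-16 + (-683 - 547) - 53*(-683 - 547)**2/8) - 4791968 = (-16 - 1230 - 53/8*(-1230)**2) - 4791968 = (-16 - 1230 - 53/8*1512900) - 4791968 = (-16 - 1230 - 20045925/2) - 4791968 = -20048417/2 - 4791968 = -29632353/2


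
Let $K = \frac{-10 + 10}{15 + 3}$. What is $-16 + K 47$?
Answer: $-16$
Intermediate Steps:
$K = 0$ ($K = \frac{0}{18} = 0 \cdot \frac{1}{18} = 0$)
$-16 + K 47 = -16 + 0 \cdot 47 = -16 + 0 = -16$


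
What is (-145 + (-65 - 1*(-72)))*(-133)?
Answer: 18354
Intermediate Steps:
(-145 + (-65 - 1*(-72)))*(-133) = (-145 + (-65 + 72))*(-133) = (-145 + 7)*(-133) = -138*(-133) = 18354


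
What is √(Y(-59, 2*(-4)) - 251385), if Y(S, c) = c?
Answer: I*√251393 ≈ 501.39*I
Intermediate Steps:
√(Y(-59, 2*(-4)) - 251385) = √(2*(-4) - 251385) = √(-8 - 251385) = √(-251393) = I*√251393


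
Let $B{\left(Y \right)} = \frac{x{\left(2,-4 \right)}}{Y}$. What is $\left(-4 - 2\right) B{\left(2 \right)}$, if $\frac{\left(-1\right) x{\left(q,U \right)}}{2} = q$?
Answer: $12$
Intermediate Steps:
$x{\left(q,U \right)} = - 2 q$
$B{\left(Y \right)} = - \frac{4}{Y}$ ($B{\left(Y \right)} = \frac{\left(-2\right) 2}{Y} = - \frac{4}{Y}$)
$\left(-4 - 2\right) B{\left(2 \right)} = \left(-4 - 2\right) \left(- \frac{4}{2}\right) = - 6 \left(\left(-4\right) \frac{1}{2}\right) = \left(-6\right) \left(-2\right) = 12$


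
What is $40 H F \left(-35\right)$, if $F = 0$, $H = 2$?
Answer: $0$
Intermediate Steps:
$40 H F \left(-35\right) = 40 \cdot 2 \cdot 0 \left(-35\right) = 40 \cdot 0 \left(-35\right) = 0 \left(-35\right) = 0$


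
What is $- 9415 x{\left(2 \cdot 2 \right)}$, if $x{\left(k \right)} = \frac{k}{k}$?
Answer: $-9415$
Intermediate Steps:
$x{\left(k \right)} = 1$
$- 9415 x{\left(2 \cdot 2 \right)} = \left(-9415\right) 1 = -9415$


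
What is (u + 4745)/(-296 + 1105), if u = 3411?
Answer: 8156/809 ≈ 10.082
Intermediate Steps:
(u + 4745)/(-296 + 1105) = (3411 + 4745)/(-296 + 1105) = 8156/809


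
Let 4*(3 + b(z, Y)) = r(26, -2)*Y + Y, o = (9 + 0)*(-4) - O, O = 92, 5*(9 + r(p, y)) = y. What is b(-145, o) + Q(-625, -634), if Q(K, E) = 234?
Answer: 2499/5 ≈ 499.80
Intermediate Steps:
r(p, y) = -9 + y/5
o = -128 (o = (9 + 0)*(-4) - 1*92 = 9*(-4) - 92 = -36 - 92 = -128)
b(z, Y) = -3 - 21*Y/10 (b(z, Y) = -3 + ((-9 + (1/5)*(-2))*Y + Y)/4 = -3 + ((-9 - 2/5)*Y + Y)/4 = -3 + (-47*Y/5 + Y)/4 = -3 + (-42*Y/5)/4 = -3 - 21*Y/10)
b(-145, o) + Q(-625, -634) = (-3 - 21/10*(-128)) + 234 = (-3 + 1344/5) + 234 = 1329/5 + 234 = 2499/5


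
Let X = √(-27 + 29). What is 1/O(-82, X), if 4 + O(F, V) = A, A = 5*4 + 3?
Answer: 1/19 ≈ 0.052632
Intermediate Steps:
X = √2 ≈ 1.4142
A = 23 (A = 20 + 3 = 23)
O(F, V) = 19 (O(F, V) = -4 + 23 = 19)
1/O(-82, X) = 1/19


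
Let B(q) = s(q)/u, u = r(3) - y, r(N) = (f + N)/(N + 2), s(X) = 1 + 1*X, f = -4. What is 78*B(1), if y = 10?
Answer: -260/17 ≈ -15.294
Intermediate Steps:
s(X) = 1 + X
r(N) = (-4 + N)/(2 + N) (r(N) = (-4 + N)/(N + 2) = (-4 + N)/(2 + N))
u = -51/5 (u = (-4 + 3)/(2 + 3) - 1*10 = -1/5 - 10 = (⅕)*(-1) - 10 = -⅕ - 10 = -51/5 ≈ -10.200)
B(q) = -5/51 - 5*q/51 (B(q) = (1 + q)/(-51/5) = (1 + q)*(-5/51) = -5/51 - 5*q/51)
78*B(1) = 78*(-5/51 - 5/51*1) = 78*(-5/51 - 5/51) = 78*(-10/51) = -260/17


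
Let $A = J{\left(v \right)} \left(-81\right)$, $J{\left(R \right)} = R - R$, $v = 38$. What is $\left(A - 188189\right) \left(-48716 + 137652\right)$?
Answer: $-16736776904$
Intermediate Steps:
$J{\left(R \right)} = 0$
$A = 0$ ($A = 0 \left(-81\right) = 0$)
$\left(A - 188189\right) \left(-48716 + 137652\right) = \left(0 - 188189\right) \left(-48716 + 137652\right) = \left(-188189\right) 88936 = -16736776904$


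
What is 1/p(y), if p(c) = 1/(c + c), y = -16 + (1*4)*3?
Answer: -8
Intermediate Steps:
y = -4 (y = -16 + 4*3 = -16 + 12 = -4)
p(c) = 1/(2*c)
1/p(y) = 1/((½)/(-4)) = 1/((½)*(-¼)) = 1/(-⅛) = -8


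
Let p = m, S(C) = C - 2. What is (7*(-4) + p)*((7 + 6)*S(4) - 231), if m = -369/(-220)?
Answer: 237431/44 ≈ 5396.2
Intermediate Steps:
S(C) = -2 + C
m = 369/220 (m = -369*(-1/220) = 369/220 ≈ 1.6773)
p = 369/220 ≈ 1.6773
(7*(-4) + p)*((7 + 6)*S(4) - 231) = (7*(-4) + 369/220)*((7 + 6)*(-2 + 4) - 231) = (-28 + 369/220)*(13*2 - 231) = -5791*(26 - 231)/220 = -5791/220*(-205) = 237431/44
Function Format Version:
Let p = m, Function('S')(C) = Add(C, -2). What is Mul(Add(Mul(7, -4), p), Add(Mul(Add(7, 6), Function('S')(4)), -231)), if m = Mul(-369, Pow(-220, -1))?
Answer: Rational(237431, 44) ≈ 5396.2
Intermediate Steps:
Function('S')(C) = Add(-2, C)
m = Rational(369, 220) (m = Mul(-369, Rational(-1, 220)) = Rational(369, 220) ≈ 1.6773)
p = Rational(369, 220) ≈ 1.6773
Mul(Add(Mul(7, -4), p), Add(Mul(Add(7, 6), Function('S')(4)), -231)) = Mul(Add(Mul(7, -4), Rational(369, 220)), Add(Mul(Add(7, 6), Add(-2, 4)), -231)) = Mul(Add(-28, Rational(369, 220)), Add(Mul(13, 2), -231)) = Mul(Rational(-5791, 220), Add(26, -231)) = Mul(Rational(-5791, 220), -205) = Rational(237431, 44)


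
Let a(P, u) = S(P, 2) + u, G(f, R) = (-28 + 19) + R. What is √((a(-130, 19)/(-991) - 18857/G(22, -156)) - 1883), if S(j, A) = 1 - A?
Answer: 38*I*√32749928805/163515 ≈ 42.056*I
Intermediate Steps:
G(f, R) = -9 + R
a(P, u) = -1 + u (a(P, u) = (1 - 1*2) + u = (1 - 2) + u = -1 + u)
√((a(-130, 19)/(-991) - 18857/G(22, -156)) - 1883) = √(((-1 + 19)/(-991) - 18857/(-9 - 156)) - 1883) = √((18*(-1/991) - 18857/(-165)) - 1883) = √((-18/991 - 18857*(-1/165)) - 1883) = √((-18/991 + 18857/165) - 1883) = √(18684317/163515 - 1883) = √(-289214428/163515) = 38*I*√32749928805/163515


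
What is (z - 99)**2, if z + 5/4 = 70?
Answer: 14641/16 ≈ 915.06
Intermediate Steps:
z = 275/4 (z = -5/4 + 70 = 275/4 ≈ 68.750)
(z - 99)**2 = (275/4 - 99)**2 = (-121/4)**2 = 14641/16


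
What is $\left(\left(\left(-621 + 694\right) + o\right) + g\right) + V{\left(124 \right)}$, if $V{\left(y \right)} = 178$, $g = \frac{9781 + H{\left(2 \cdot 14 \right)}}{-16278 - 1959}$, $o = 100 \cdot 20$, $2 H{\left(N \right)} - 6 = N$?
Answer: $\frac{13680563}{6079} \approx 2250.5$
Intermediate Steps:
$H{\left(N \right)} = 3 + \frac{N}{2}$
$o = 2000$
$g = - \frac{3266}{6079}$ ($g = \frac{9781 + \left(3 + \frac{2 \cdot 14}{2}\right)}{-16278 - 1959} = \frac{9781 + \left(3 + \frac{1}{2} \cdot 28\right)}{-18237} = \left(9781 + \left(3 + 14\right)\right) \left(- \frac{1}{18237}\right) = \left(9781 + 17\right) \left(- \frac{1}{18237}\right) = 9798 \left(- \frac{1}{18237}\right) = - \frac{3266}{6079} \approx -0.53726$)
$\left(\left(\left(-621 + 694\right) + o\right) + g\right) + V{\left(124 \right)} = \left(\left(\left(-621 + 694\right) + 2000\right) - \frac{3266}{6079}\right) + 178 = \left(\left(73 + 2000\right) - \frac{3266}{6079}\right) + 178 = \left(2073 - \frac{3266}{6079}\right) + 178 = \frac{12598501}{6079} + 178 = \frac{13680563}{6079}$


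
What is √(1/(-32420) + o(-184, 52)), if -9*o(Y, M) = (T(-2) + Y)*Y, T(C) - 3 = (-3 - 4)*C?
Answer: I*√8074215337745/48630 ≈ 58.431*I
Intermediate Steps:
T(C) = 3 - 7*C (T(C) = 3 + (-3 - 4)*C = 3 - 7*C)
o(Y, M) = -Y*(17 + Y)/9 (o(Y, M) = -((3 - 7*(-2)) + Y)*Y/9 = -((3 + 14) + Y)*Y/9 = -(17 + Y)*Y/9 = -Y*(17 + Y)/9)
√(1/(-32420) + o(-184, 52)) = √(1/(-32420) - ⅑*(-184)*(17 - 184)) = √(-1/32420 - ⅑*(-184)*(-167)) = √(-1/32420 - 30728/9) = √(-996201769/291780) = I*√8074215337745/48630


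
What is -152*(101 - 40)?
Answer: -9272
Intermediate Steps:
-152*(101 - 40) = -152*61 = -9272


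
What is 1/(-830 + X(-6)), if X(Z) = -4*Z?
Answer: -1/806 ≈ -0.0012407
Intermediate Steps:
1/(-830 + X(-6)) = 1/(-830 - 4*(-6)) = 1/(-830 + 24) = 1/(-806) = -1/806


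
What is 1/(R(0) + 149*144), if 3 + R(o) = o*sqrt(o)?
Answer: 1/21453 ≈ 4.6614e-5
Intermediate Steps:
R(o) = -3 + o**(3/2) (R(o) = -3 + o*sqrt(o) = -3 + o**(3/2))
1/(R(0) + 149*144) = 1/((-3 + 0**(3/2)) + 149*144) = 1/((-3 + 0) + 21456) = 1/(-3 + 21456) = 1/21453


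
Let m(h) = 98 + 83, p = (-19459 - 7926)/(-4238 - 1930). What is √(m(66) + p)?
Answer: √1763728806/3084 ≈ 13.618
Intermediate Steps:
p = 27385/6168 (p = -27385/(-6168) = -27385*(-1/6168) = 27385/6168 ≈ 4.4398)
m(h) = 181
√(m(66) + p) = √(181 + 27385/6168) = √(1143793/6168) = √1763728806/3084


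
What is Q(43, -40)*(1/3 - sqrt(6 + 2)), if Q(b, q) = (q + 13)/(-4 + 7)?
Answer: -3 + 18*sqrt(2) ≈ 22.456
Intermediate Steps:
Q(b, q) = 13/3 + q/3 (Q(b, q) = (13 + q)/3 = (13 + q)*(1/3) = 13/3 + q/3)
Q(43, -40)*(1/3 - sqrt(6 + 2)) = (13/3 + (1/3)*(-40))*(1/3 - sqrt(6 + 2)) = (13/3 - 40/3)*(1/3 - sqrt(8)) = -9*(1/3 - 2*sqrt(2)) = -3 + 18*sqrt(2)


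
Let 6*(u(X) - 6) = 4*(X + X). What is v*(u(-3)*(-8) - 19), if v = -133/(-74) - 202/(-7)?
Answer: -79395/74 ≈ -1072.9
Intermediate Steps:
u(X) = 6 + 4*X/3 (u(X) = 6 + (4*(X + X))/6 = 6 + (4*(2*X))/6 = 6 + (8*X)/6 = 6 + 4*X/3)
v = 15879/518 (v = -133*(-1/74) - 202*(-⅐) = 133/74 + 202/7 = 15879/518 ≈ 30.654)
v*(u(-3)*(-8) - 19) = 15879*((6 + (4/3)*(-3))*(-8) - 19)/518 = 15879*((6 - 4)*(-8) - 19)/518 = 15879*(2*(-8) - 19)/518 = 15879*(-16 - 19)/518 = (15879/518)*(-35) = -79395/74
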